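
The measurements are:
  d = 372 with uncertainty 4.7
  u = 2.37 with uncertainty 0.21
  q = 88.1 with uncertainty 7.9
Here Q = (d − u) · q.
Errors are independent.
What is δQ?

2950

Let w = d − u = 370. δw = √(δd² + δu²) = √(22.1 + 0.0441) = 4.70, so δw/w = 0.0127.
Q is then a monomial in w, q:
δQ/Q = √((δw/w)² + (1·δq/q)²) = √(0.000162 + 0.00804) = 0.0906
Q = 32600, so δQ = 0.0906 × 32600 = 2950.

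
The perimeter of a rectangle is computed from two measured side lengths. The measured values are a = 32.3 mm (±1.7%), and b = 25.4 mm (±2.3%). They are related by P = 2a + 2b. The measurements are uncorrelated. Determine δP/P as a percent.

1.39%

Absolute uncertainties add in quadrature for a linear combination:
  (2·δa)² = 1.21;  (2·δb)² = 1.37
δP = √(2.57) = 1.60 mm
P = 115 mm, so δP/P = 1.60/115 = 0.0139.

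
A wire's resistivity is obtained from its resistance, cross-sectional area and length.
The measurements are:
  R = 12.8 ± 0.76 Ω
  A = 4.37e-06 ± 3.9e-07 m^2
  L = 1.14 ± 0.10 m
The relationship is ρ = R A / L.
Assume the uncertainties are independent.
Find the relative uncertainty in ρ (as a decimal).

Since ρ is a product/quotient, work with relative uncertainties:
  (1·δR/R)² = (1×0.0594)² = 0.00353;  (1·δA/A)² = (1×0.0892)² = 0.00796;  (-1·δL/L)² = (-1×0.0877)² = 0.00769
δρ/ρ = √(0.0192) = 0.139

0.139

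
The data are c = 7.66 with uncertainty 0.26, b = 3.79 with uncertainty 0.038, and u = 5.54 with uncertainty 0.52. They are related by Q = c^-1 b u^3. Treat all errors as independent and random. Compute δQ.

23.9

For a monomial Q ∝ c^-1, b, u^3, fractional errors add in quadrature:
  (-1·δc/c)² = (-1×0.0339)² = 0.00115;  (1·δb/b)² = (1×0.0100)² = 0.000101;  (3·δu/u)² = (3×0.0939)² = 0.0793
δQ/Q = √(0.0805) = 0.284
Q = 84.1, so δQ = 0.284 × 84.1 = 23.9.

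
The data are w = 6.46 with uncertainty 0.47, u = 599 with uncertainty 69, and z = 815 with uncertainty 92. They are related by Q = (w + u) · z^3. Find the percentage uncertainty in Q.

Let h = w + u = 605. δh = √(δw² + δu²) = √(0.221 + 4760) = 69.0, so δh/h = 0.114.
Q is then a monomial in h, z:
δQ/Q = √((δh/h)² + (3·δz/z)²) = √(0.0130 + 0.115) = 0.357

35.7%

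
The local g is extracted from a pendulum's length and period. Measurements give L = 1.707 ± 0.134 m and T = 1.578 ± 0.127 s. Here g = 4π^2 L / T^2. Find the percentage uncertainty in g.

Each factor contributes (exponent × relative error)² to (δg/g)²:
  (1·δL/L)² = (1×0.0785)² = 0.00616;  (-2·δT/T)² = (-2×0.0805)² = 0.0259
δg/g = √(0.0321) = 0.179

17.9%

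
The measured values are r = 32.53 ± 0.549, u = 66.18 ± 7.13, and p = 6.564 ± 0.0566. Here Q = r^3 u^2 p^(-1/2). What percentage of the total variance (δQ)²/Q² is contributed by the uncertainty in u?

94.7%

(δQ/Q)² = (3·δr/r)² + (2·δu/u)² + (−½·δp/p)²
  r term: (3×0.0169)² = 0.00256
  u term: (2×0.108)² = 0.0464
  p term: (-0.5×0.00862)² = 1.86e-05
Total = 0.0490. Share from u = 0.0464/0.0490 = 0.947.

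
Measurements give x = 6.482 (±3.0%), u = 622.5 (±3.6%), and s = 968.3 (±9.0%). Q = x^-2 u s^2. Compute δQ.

Products/powers → add relative errors in quadrature, weighted by exponent:
  (-2·δx/x)² = (-2×0.0300)² = 0.00360;  (1·δu/u)² = (1×0.0360)² = 0.00130;  (2·δs/s)² = (2×0.0900)² = 0.0324
δQ/Q = √(0.0373) = 0.193
Q = 1.389e+07, so δQ = 0.193 × 1.389e+07 = 2.68e+06.

2.68e+06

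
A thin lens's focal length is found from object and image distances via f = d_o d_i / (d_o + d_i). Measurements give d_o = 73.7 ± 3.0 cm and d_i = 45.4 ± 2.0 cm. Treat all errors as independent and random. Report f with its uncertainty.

∂f/∂d_o = (d_i/(d_o+d_i))² = 0.145;  ∂f/∂d_i = (d_o/(d_o+d_i))² = 0.383
δf = √((∂f/∂d_o · δd_o)² + (∂f/∂d_i · δd_i)²) = √(0.190 + 0.587) = 0.881 cm
f = 28.1 cm.

28.1 ± 0.881 cm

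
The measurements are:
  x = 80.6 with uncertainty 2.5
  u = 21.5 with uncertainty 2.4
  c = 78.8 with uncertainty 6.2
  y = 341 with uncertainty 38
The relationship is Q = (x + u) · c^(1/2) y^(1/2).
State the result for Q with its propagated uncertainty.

Let w = x + u = 102. δw = √(δx² + δu²) = √(6.25 + 5.76) = 3.47, so δw/w = 0.0339.
Q is then a monomial in w, c, y:
δQ/Q = √((δw/w)² + (½·δc/c)² + (½·δy/y)²) = √(0.00115 + 0.00155 + 0.00310) = 0.0762
Q = 16700, so δQ = 0.0762 × 16700 = 1280.

16700 ± 1280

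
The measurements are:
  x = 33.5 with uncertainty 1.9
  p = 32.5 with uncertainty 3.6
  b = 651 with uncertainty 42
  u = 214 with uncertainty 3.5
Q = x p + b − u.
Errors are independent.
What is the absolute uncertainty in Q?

Let w = x·p = 1090. δw/w = √((1·δx/x)² + (1·δp/p)²) = √(0.00322 + 0.0123) = 0.124, so δw = 135.
Q = w + b − u: δQ = √(δw² + δb² + δu²) = √(18400 + 1760 + 12.2) = 142

142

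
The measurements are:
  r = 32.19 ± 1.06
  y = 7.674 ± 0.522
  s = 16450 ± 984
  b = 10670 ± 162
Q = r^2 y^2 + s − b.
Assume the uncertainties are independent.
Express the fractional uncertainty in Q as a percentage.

Let p = r^2·y^2 = 61020. δp/p = √((2·δr/r)² + (2·δy/y)²) = √(0.00434 + 0.0185) = 0.151, so δp = 9220.
Q = p + s − b: δQ = √(δp² + δs² + δb²) = √(8.51e+07 + 9.68e+05 + 26200) = 9280
Q = 66800, so δQ/Q = 9280/66800 = 0.139.

13.9%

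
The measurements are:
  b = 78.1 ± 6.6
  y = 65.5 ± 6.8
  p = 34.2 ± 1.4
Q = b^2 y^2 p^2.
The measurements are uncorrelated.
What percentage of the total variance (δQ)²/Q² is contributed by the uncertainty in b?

36.4%

(δQ/Q)² = (2·δb/b)² + (2·δy/y)² + (2·δp/p)²
  b term: (2×0.0845)² = 0.0286
  y term: (2×0.104)² = 0.0431
  p term: (2×0.0409)² = 0.00670
Total = 0.0784. Share from b = 0.0286/0.0784 = 0.364.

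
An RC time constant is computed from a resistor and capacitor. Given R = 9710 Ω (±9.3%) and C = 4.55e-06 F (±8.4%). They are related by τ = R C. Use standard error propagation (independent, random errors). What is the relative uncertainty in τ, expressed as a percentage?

12.5%

τ is a product of powers, so relative uncertainties combine in quadrature:
  (1·δR/R)² = (1×0.0930)² = 0.00865;  (1·δC/C)² = (1×0.0840)² = 0.00706
δτ/τ = √(0.0157) = 0.125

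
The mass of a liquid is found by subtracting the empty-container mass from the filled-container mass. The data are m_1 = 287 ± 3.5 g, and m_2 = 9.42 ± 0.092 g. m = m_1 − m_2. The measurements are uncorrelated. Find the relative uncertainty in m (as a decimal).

m is a linear combination, so absolute uncertainties add in quadrature:
  (δm_1)² = 12.2;  (δm_2)² = 0.00846
δm = √(12.3) = 3.50 g
m = 278 g, so δm/m = 3.50/278 = 0.0126.

0.0126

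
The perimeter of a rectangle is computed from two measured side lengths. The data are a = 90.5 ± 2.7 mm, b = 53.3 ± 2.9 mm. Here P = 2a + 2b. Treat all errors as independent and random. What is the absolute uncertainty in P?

7.92 mm

Each term contributes (cᵢ δxᵢ)² to (δP)²:
  (2·δa)² = 29.2;  (2·δb)² = 33.6
δP = √(62.8) = 7.92 mm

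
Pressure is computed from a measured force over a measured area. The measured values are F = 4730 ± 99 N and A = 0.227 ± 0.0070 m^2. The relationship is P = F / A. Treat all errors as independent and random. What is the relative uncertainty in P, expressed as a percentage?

3.73%

Relative error in a monomial: (δP/P)² = Σ (nᵢ · δxᵢ/xᵢ)².
  (1·δF/F)² = (1×0.0209)² = 0.000438;  (-1·δA/A)² = (-1×0.0308)² = 0.000951
δP/P = √(0.00139) = 0.0373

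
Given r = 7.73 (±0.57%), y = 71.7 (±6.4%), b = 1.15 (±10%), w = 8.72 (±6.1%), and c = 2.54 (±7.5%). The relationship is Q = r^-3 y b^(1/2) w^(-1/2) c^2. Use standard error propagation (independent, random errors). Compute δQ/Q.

0.174

Products/powers → add relative errors in quadrature, weighted by exponent:
  (-3·δr/r)² = (-3×0.00570)² = 0.000292;  (1·δy/y)² = (1×0.0640)² = 0.00410;  (½·δb/b)² = (0.5×0.100)² = 0.00250;  (−½·δw/w)² = (-0.5×0.0610)² = 0.000930;  (2·δc/c)² = (2×0.0750)² = 0.0225
δQ/Q = √(0.0303) = 0.174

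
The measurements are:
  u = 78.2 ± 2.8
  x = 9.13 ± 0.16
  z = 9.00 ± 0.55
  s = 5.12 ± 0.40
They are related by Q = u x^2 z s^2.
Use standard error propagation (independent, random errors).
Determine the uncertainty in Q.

Relative error in a monomial: (δQ/Q)² = Σ (nᵢ · δxᵢ/xᵢ)².
  (1·δu/u)² = (1×0.0358)² = 0.00128;  (2·δx/x)² = (2×0.0175)² = 0.00123;  (1·δz/z)² = (1×0.0611)² = 0.00373;  (2·δs/s)² = (2×0.0781)² = 0.0244
δQ/Q = √(0.0307) = 0.175
Q = 1.54e+06, so δQ = 0.175 × 1.54e+06 = 2.69e+05.

2.69e+05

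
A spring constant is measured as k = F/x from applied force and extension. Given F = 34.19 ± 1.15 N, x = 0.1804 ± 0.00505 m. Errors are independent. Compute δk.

Since k is a product/quotient, work with relative uncertainties:
  (1·δF/F)² = (1×0.0336)² = 0.00113;  (-1·δx/x)² = (-1×0.0280)² = 0.000784
δk/k = √(0.00191) = 0.0438
k = 189.5 N/m, so δk = 0.0438 × 189.5 = 8.29 N/m.

8.29 N/m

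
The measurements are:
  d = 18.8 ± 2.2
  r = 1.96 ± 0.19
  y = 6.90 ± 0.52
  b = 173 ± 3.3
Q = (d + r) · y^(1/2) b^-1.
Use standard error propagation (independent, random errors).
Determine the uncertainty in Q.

0.0361

Let u = d + r = 20.8. δu = √(δd² + δr²) = √(4.84 + 0.0361) = 2.21, so δu/u = 0.106.
Q is then a monomial in u, y, b:
δQ/Q = √((δu/u)² + (½·δy/y)² + (-1·δb/b)²) = √(0.0113 + 0.00142 + 0.000364) = 0.114
Q = 0.315, so δQ = 0.114 × 0.315 = 0.0361.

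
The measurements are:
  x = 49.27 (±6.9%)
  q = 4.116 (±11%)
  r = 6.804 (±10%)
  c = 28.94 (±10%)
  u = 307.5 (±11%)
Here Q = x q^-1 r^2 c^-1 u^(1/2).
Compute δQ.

88.8

Products/powers → add relative errors in quadrature, weighted by exponent:
  (1·δx/x)² = (1×0.0690)² = 0.00476;  (-1·δq/q)² = (-1×0.110)² = 0.0121;  (2·δr/r)² = (2×0.100)² = 0.0400;  (-1·δc/c)² = (-1×0.100)² = 0.0100;  (½·δu/u)² = (0.5×0.110)² = 0.00303
δQ/Q = √(0.0699) = 0.264
Q = 335.8, so δQ = 0.264 × 335.8 = 88.8.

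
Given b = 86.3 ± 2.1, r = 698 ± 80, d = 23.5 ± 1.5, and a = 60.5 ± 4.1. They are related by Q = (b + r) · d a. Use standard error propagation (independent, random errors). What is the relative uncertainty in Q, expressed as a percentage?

13.8%

Let u = b + r = 784. δu = √(δb² + δr²) = √(4.41 + 6400) = 80.0, so δu/u = 0.102.
Q is then a monomial in u, d, a:
δQ/Q = √((δu/u)² + (1·δd/d)² + (1·δa/a)²) = √(0.0104 + 0.00407 + 0.00459) = 0.138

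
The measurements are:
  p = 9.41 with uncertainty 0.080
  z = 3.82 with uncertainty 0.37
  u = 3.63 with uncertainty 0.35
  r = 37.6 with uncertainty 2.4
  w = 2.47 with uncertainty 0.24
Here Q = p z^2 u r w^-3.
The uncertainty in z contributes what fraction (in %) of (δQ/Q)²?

(δQ/Q)² = (1·δp/p)² + (2·δz/z)² + (1·δu/u)² + (1·δr/r)² + (-3·δw/w)²
  p term: (1×0.00850)² = 7.23e-05
  z term: (2×0.0969)² = 0.0375
  u term: (1×0.0964)² = 0.00930
  r term: (1×0.0638)² = 0.00407
  w term: (-3×0.0972)² = 0.0850
Total = 0.136. Share from z = 0.0375/0.136 = 0.276.

27.6%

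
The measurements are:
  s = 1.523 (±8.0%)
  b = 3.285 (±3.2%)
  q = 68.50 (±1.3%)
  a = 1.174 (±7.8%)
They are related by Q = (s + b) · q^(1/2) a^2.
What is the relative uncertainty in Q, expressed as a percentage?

16.0%

Let u = s + b = 4.808. δu = √(δs² + δb²) = √(0.0148 + 0.0111) = 0.161, so δu/u = 0.0335.
Q is then a monomial in u, q, a:
δQ/Q = √((δu/u)² + (½·δq/q)² + (2·δa/a)²) = √(0.00112 + 4.23e-05 + 0.0243) = 0.160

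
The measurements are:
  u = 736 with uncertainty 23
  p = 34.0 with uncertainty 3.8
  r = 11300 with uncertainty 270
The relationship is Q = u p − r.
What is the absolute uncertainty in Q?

2920

Let w = u·p = 25000. δw/w = √((1·δu/u)² + (1·δp/p)²) = √(0.000977 + 0.0125) = 0.116, so δw = 2900.
Q = w − r: δQ = √(δw² + δr²) = √(8.43e+06 + 72900) = 2920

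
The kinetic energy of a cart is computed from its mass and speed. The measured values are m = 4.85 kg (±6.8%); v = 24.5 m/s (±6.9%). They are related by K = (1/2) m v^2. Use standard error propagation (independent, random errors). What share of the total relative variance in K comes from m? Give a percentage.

19.5%

(δK/K)² = (1·δm/m)² + (2·δv/v)²
  m term: (1×0.0680)² = 0.00462
  v term: (2×0.0690)² = 0.0190
Total = 0.0237. Share from m = 0.00462/0.0237 = 0.195.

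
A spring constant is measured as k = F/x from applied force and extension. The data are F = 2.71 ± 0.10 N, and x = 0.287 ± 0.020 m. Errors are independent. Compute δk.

0.745 N/m

Each factor contributes (exponent × relative error)² to (δk/k)²:
  (1·δF/F)² = (1×0.0369)² = 0.00136;  (-1·δx/x)² = (-1×0.0697)² = 0.00486
δk/k = √(0.00622) = 0.0789
k = 9.44 N/m, so δk = 0.0789 × 9.44 = 0.745 N/m.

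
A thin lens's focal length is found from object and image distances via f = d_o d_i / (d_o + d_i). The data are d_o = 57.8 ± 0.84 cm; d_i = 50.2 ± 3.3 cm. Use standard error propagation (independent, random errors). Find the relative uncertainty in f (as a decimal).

0.0358

∂f/∂d_o = (d_i/(d_o+d_i))² = 0.216;  ∂f/∂d_i = (d_o/(d_o+d_i))² = 0.286
δf = √((∂f/∂d_o · δd_o)² + (∂f/∂d_i · δd_i)²) = √(0.0329 + 0.893) = 0.962 cm
f = 26.9 cm, so δf/f = 0.962/26.9 = 0.0358.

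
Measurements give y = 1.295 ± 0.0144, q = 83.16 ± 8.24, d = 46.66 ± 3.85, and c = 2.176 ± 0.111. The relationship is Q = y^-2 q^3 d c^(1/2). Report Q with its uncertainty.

Relative error in a monomial: (δQ/Q)² = Σ (nᵢ · δxᵢ/xᵢ)².
  (-2·δy/y)² = (-2×0.0111)² = 0.000495;  (3·δq/q)² = (3×0.0991)² = 0.0884;  (1·δd/d)² = (1×0.0825)² = 0.00681;  (½·δc/c)² = (0.5×0.0510)² = 0.000651
δQ/Q = √(0.0963) = 0.310
Q = 2.36e+07, so δQ = 0.310 × 2.36e+07 = 7.33e+06.

(2.360 ± 0.733) × 10^7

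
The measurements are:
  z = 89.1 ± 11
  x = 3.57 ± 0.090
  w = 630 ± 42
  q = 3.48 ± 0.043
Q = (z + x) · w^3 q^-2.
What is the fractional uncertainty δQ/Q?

Let u = z + x = 92.7. δu = √(δz² + δx²) = √(121 + 0.00810) = 11.0, so δu/u = 0.119.
Q is then a monomial in u, w, q:
δQ/Q = √((δu/u)² + (3·δw/w)² + (-2·δq/q)²) = √(0.0141 + 0.0400 + 0.000611) = 0.234

0.234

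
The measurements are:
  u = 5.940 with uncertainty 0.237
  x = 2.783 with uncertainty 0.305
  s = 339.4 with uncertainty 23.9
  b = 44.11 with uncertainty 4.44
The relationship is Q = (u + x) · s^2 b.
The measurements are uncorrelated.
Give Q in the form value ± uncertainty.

(4.432 ± 0.792) × 10^7

Let w = u + x = 8.723. δw = √(δu² + δx²) = √(0.0562 + 0.0930) = 0.386, so δw/w = 0.0443.
Q is then a monomial in w, s, b:
δQ/Q = √((δw/w)² + (2·δs/s)² + (1·δb/b)²) = √(0.00196 + 0.0198 + 0.0101) = 0.179
Q = 4.432e+07, so δQ = 0.179 × 4.432e+07 = 7.92e+06.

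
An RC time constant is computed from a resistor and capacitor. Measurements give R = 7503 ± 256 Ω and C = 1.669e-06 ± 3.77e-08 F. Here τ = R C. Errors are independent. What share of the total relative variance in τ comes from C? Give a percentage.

(δτ/τ)² = (1·δR/R)² + (1·δC/C)²
  R term: (1×0.0341)² = 0.00116
  C term: (1×0.0226)² = 0.000510
Total = 0.00167. Share from C = 0.000510/0.00167 = 0.305.

30.5%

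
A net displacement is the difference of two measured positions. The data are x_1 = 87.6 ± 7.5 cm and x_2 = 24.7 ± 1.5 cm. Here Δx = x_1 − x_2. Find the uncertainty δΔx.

7.65 cm

Sums and differences: (δΔx)² = Σ (cᵢ δxᵢ)².
  (δx_1)² = 56.2;  (δx_2)² = 2.25
δΔx = √(58.5) = 7.65 cm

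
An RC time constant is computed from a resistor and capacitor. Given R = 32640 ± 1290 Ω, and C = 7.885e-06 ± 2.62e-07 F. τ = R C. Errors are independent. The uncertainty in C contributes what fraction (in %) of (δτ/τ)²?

41.4%

(δτ/τ)² = (1·δR/R)² + (1·δC/C)²
  R term: (1×0.0395)² = 0.00156
  C term: (1×0.0332)² = 0.00110
Total = 0.00267. Share from C = 0.00110/0.00267 = 0.414.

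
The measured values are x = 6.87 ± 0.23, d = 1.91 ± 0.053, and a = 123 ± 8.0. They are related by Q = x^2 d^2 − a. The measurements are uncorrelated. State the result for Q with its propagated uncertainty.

49.2 ± 17.0

Let p = x^2·d^2 = 172. δp/p = √((2·δx/x)² + (2·δd/d)²) = √(0.00448 + 0.00308) = 0.0870, so δp = 15.0.
Q = p − a: δQ = √(δp² + δa²) = √(224 + 64.0) = 17.0
Q = 49.2.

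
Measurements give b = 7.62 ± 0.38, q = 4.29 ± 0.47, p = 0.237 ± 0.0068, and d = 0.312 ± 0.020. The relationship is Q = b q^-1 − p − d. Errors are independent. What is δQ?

0.215

Let w = b·q^-1 = 1.78. δw/w = √((1·δb/b)² + (-1·δq/q)²) = √(0.00249 + 0.0120) = 0.120, so δw = 0.214.
Q = w − p − d: δQ = √(δw² + δp² + δd²) = √(0.0457 + 4.62e-05 + 0.000400) = 0.215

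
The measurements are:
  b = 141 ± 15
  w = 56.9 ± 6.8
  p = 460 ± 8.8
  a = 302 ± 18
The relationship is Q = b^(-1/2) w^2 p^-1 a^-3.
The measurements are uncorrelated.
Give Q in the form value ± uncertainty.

Since Q is a product/quotient, work with relative uncertainties:
  (−½·δb/b)² = (-0.5×0.106)² = 0.00283;  (2·δw/w)² = (2×0.120)² = 0.0571;  (-1·δp/p)² = (-1×0.0191)² = 0.000366;  (-3·δa/a)² = (-3×0.0596)² = 0.0320
δQ/Q = √(0.0923) = 0.304
Q = 2.15e-08, so δQ = 0.304 × 2.15e-08 = 6.54e-09.

(2.15 ± 0.654) × 10^-8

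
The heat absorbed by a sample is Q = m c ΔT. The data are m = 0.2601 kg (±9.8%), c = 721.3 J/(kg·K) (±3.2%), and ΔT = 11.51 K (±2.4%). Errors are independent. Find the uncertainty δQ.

Since Q is a product/quotient, work with relative uncertainties:
  (1·δm/m)² = (1×0.0980)² = 0.00960;  (1·δc/c)² = (1×0.0320)² = 0.00102;  (1·δΔT/ΔT)² = (1×0.0240)² = 0.000576
δQ/Q = √(0.0112) = 0.106
Q = 2159 J, so δQ = 0.106 × 2159 = 229 J.

229 J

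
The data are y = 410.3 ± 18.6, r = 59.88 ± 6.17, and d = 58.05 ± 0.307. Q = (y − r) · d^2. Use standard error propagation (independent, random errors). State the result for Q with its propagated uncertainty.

Let u = y − r = 350.4. δu = √(δy² + δr²) = √(346 + 38.1) = 19.6, so δu/u = 0.0559.
Q is then a monomial in u, d:
δQ/Q = √((δu/u)² + (2·δd/d)²) = √(0.00313 + 0.000112) = 0.0569
Q = 1.181e+06, so δQ = 0.0569 × 1.181e+06 = 67200.

(1.181 ± 0.0672) × 10^6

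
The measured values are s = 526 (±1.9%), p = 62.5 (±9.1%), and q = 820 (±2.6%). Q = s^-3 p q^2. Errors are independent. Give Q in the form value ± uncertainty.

Products/powers → add relative errors in quadrature, weighted by exponent:
  (-3·δs/s)² = (-3×0.0190)² = 0.00325;  (1·δp/p)² = (1×0.0910)² = 0.00828;  (2·δq/q)² = (2×0.0260)² = 0.00270
δQ/Q = √(0.0142) = 0.119
Q = 0.289, so δQ = 0.119 × 0.289 = 0.0345.

0.289 ± 0.0345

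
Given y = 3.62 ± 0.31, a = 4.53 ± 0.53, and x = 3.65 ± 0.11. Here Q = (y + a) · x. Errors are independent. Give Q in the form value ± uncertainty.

29.7 ± 2.41

Let u = y + a = 8.15. δu = √(δy² + δa²) = √(0.0961 + 0.281) = 0.614, so δu/u = 0.0753.
Q is then a monomial in u, x:
δQ/Q = √((δu/u)² + (1·δx/x)²) = √(0.00568 + 0.000908) = 0.0811
Q = 29.7, so δQ = 0.0811 × 29.7 = 2.41.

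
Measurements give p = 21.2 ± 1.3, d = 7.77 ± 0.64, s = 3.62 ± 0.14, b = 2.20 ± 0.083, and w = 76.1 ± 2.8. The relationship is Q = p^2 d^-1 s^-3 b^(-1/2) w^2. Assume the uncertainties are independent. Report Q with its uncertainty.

4760 ± 965

Each factor contributes (exponent × relative error)² to (δQ/Q)²:
  (2·δp/p)² = (2×0.0613)² = 0.0150;  (-1·δd/d)² = (-1×0.0824)² = 0.00678;  (-3·δs/s)² = (-3×0.0387)² = 0.0135;  (−½·δb/b)² = (-0.5×0.0377)² = 0.000356;  (2·δw/w)² = (2×0.0368)² = 0.00542
δQ/Q = √(0.0411) = 0.203
Q = 4760, so δQ = 0.203 × 4760 = 965.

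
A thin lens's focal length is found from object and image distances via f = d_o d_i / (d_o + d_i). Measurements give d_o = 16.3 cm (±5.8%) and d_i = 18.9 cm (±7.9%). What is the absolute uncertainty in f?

0.420 cm

∂f/∂d_o = (d_i/(d_o+d_i))² = 0.288;  ∂f/∂d_i = (d_o/(d_o+d_i))² = 0.214
δf = √((∂f/∂d_o · δd_o)² + (∂f/∂d_i · δd_i)²) = √(0.0743 + 0.103) = 0.420 cm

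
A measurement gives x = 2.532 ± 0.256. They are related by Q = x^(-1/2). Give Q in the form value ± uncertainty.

Q ∝ x^(-1/2), so δQ/Q = |−½| · δx/x = 0.5 × 0.101 = 0.0506.
Q = 0.6284, so δQ = 0.0506 × 0.6284 = 0.0318.

0.6284 ± 0.0318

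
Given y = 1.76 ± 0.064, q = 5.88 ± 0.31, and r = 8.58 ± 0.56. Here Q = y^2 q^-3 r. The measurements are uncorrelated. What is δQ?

0.0243

Since Q is a product/quotient, work with relative uncertainties:
  (2·δy/y)² = (2×0.0364)² = 0.00529;  (-3·δq/q)² = (-3×0.0527)² = 0.0250;  (1·δr/r)² = (1×0.0653)² = 0.00426
δQ/Q = √(0.0346) = 0.186
Q = 0.131, so δQ = 0.186 × 0.131 = 0.0243.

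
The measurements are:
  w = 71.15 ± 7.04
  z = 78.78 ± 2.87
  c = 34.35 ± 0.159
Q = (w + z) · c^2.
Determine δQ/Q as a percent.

Let u = w + z = 149.9. δu = √(δw² + δz²) = √(49.6 + 8.24) = 7.60, so δu/u = 0.0507.
Q is then a monomial in u, c:
δQ/Q = √((δu/u)² + (2·δc/c)²) = √(0.00257 + 8.57e-05) = 0.0515

5.15%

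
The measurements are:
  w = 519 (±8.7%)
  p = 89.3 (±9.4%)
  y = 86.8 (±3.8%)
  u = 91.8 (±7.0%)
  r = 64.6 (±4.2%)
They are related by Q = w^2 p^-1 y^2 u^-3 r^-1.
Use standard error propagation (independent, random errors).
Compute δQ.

Relative error in a monomial: (δQ/Q)² = Σ (nᵢ · δxᵢ/xᵢ)².
  (2·δw/w)² = (2×0.0870)² = 0.0303;  (-1·δp/p)² = (-1×0.0940)² = 0.00884;  (2·δy/y)² = (2×0.0380)² = 0.00578;  (-3·δu/u)² = (-3×0.0700)² = 0.0441;  (-1·δr/r)² = (-1×0.0420)² = 0.00176
δQ/Q = √(0.0908) = 0.301
Q = 0.455, so δQ = 0.301 × 0.455 = 0.137.

0.137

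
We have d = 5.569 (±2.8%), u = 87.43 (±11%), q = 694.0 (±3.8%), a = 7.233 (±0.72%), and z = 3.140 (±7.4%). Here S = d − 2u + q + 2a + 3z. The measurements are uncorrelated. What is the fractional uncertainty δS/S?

For a sum/difference, combine absolute errors in quadrature:
  (δd)² = 0.0243;  (2·δu)² = 370;  (δq)² = 695;  (2·δa)² = 0.0108;  (3·δz)² = 0.486
δS = √(1070) = 32.6
S = 548.6, so δS/S = 32.6/548.6 = 0.0595.

0.0595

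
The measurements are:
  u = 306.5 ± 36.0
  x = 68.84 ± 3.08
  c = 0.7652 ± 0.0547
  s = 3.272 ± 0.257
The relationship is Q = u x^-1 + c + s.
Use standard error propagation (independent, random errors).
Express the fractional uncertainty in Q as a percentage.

7.28%

Let p = u·x^-1 = 4.452. δp/p = √((1·δu/u)² + (-1·δx/x)²) = √(0.0138 + 0.00200) = 0.126, so δp = 0.560.
Q = p + c + s: δQ = √(δp² + δc² + δs²) = √(0.313 + 0.00299 + 0.0660) = 0.618
Q = 8.490, so δQ/Q = 0.618/8.490 = 0.0728.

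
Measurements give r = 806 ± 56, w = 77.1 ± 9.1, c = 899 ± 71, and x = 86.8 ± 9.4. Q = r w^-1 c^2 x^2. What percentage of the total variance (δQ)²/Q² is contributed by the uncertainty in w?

(δQ/Q)² = (1·δr/r)² + (-1·δw/w)² + (2·δc/c)² + (2·δx/x)²
  r term: (1×0.0695)² = 0.00483
  w term: (-1×0.118)² = 0.0139
  c term: (2×0.0790)² = 0.0249
  x term: (2×0.108)² = 0.0469
Total = 0.0906. Share from w = 0.0139/0.0906 = 0.154.

15.4%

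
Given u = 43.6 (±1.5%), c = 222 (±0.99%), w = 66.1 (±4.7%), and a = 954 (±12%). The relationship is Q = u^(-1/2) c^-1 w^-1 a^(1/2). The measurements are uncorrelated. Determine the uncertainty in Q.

Q is a product of powers, so relative uncertainties combine in quadrature:
  (−½·δu/u)² = (-0.5×0.0150)² = 5.62e-05;  (-1·δc/c)² = (-1×0.00990)² = 9.8e-05;  (-1·δw/w)² = (-1×0.0470)² = 0.00221;  (½·δa/a)² = (0.5×0.120)² = 0.00360
δQ/Q = √(0.00596) = 0.0772
Q = 0.000319, so δQ = 0.0772 × 0.000319 = 2.46e-05.

2.46e-05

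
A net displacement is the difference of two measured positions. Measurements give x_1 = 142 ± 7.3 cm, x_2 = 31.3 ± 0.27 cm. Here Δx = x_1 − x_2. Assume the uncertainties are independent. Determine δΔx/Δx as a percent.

6.60%

Sums and differences: (δΔx)² = Σ (cᵢ δxᵢ)².
  (δx_1)² = 53.3;  (δx_2)² = 0.0729
δΔx = √(53.4) = 7.30 cm
Δx = 111 cm, so δΔx/Δx = 7.30/111 = 0.0660.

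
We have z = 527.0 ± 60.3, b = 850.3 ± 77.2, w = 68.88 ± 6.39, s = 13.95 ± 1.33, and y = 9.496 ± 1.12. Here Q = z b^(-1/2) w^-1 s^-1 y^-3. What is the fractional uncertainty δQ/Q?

Q is a product of powers, so relative uncertainties combine in quadrature:
  (1·δz/z)² = (1×0.114)² = 0.0131;  (−½·δb/b)² = (-0.5×0.0908)² = 0.00206;  (-1·δw/w)² = (-1×0.0928)² = 0.00861;  (-1·δs/s)² = (-1×0.0953)² = 0.00909;  (-3·δy/y)² = (-3×0.118)² = 0.125
δQ/Q = √(0.158) = 0.398

0.398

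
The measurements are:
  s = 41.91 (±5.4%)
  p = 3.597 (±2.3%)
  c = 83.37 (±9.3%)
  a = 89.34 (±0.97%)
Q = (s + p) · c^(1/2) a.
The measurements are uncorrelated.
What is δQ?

Let u = s + p = 45.51. δu = √(δs² + δp²) = √(5.12 + 0.00684) = 2.26, so δu/u = 0.0498.
Q is then a monomial in u, c, a:
δQ/Q = √((δu/u)² + (½·δc/c)² + (1·δa/a)²) = √(0.00248 + 0.00216 + 9.41e-05) = 0.0688
Q = 37120, so δQ = 0.0688 × 37120 = 2550.

2550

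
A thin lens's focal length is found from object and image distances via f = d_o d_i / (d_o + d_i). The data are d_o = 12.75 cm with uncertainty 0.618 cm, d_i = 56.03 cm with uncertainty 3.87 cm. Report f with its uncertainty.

10.39 ± 0.431 cm

∂f/∂d_o = (d_i/(d_o+d_i))² = 0.664;  ∂f/∂d_i = (d_o/(d_o+d_i))² = 0.0344
δf = √((∂f/∂d_o · δd_o)² + (∂f/∂d_i · δd_i)²) = √(0.168 + 0.0177) = 0.431 cm
f = 10.39 cm.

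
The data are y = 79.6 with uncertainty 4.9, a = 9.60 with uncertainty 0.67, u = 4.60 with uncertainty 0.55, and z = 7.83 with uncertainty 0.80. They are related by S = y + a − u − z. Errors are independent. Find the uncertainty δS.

Sums and differences: (δS)² = Σ (cᵢ δxᵢ)².
  (δy)² = 24.0;  (δa)² = 0.449;  (δu)² = 0.303;  (δz)² = 0.640
δS = √(25.4) = 5.04

5.04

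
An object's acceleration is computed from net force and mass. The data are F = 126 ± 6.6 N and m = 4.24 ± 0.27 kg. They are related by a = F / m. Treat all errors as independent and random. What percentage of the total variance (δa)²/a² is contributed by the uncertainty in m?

(δa/a)² = (1·δF/F)² + (-1·δm/m)²
  F term: (1×0.0524)² = 0.00274
  m term: (-1×0.0637)² = 0.00406
Total = 0.00680. Share from m = 0.00406/0.00680 = 0.596.

59.6%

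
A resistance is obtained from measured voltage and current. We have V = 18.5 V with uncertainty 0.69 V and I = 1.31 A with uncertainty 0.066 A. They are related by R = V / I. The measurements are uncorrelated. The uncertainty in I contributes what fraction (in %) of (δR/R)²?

(δR/R)² = (1·δV/V)² + (-1·δI/I)²
  V term: (1×0.0373)² = 0.00139
  I term: (-1×0.0504)² = 0.00254
Total = 0.00393. Share from I = 0.00254/0.00393 = 0.646.

64.6%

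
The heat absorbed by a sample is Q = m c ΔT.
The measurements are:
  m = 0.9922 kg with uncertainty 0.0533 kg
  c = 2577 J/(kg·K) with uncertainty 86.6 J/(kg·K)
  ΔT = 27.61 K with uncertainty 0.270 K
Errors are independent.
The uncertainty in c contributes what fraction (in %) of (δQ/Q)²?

(δQ/Q)² = (1·δm/m)² + (1·δc/c)² + (1·δΔT/ΔT)²
  m term: (1×0.0537)² = 0.00289
  c term: (1×0.0336)² = 0.00113
  ΔT term: (1×0.00978)² = 9.56e-05
Total = 0.00411. Share from c = 0.00113/0.00411 = 0.275.

27.5%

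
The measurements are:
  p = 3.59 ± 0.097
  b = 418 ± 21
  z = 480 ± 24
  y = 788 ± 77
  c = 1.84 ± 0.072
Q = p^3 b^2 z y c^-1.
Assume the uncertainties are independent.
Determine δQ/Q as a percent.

17.4%

Relative error in a monomial: (δQ/Q)² = Σ (nᵢ · δxᵢ/xᵢ)².
  (3·δp/p)² = (3×0.0270)² = 0.00657;  (2·δb/b)² = (2×0.0502)² = 0.0101;  (1·δz/z)² = (1×0.0500)² = 0.00250;  (1·δy/y)² = (1×0.0977)² = 0.00955;  (-1·δc/c)² = (-1×0.0391)² = 0.00153
δQ/Q = √(0.0302) = 0.174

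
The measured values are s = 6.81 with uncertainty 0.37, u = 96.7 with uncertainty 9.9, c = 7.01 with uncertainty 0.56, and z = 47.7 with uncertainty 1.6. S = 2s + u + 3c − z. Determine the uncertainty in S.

10.2

S is a linear combination, so absolute uncertainties add in quadrature:
  (2·δs)² = 0.548;  (δu)² = 98.0;  (3·δc)² = 2.82;  (δz)² = 2.56
δS = √(104) = 10.2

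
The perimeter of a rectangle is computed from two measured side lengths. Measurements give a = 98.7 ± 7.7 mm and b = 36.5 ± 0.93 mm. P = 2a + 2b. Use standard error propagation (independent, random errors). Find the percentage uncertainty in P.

5.74%

Each term contributes (cᵢ δxᵢ)² to (δP)²:
  (2·δa)² = 237;  (2·δb)² = 3.46
δP = √(241) = 15.5 mm
P = 270 mm, so δP/P = 15.5/270 = 0.0574.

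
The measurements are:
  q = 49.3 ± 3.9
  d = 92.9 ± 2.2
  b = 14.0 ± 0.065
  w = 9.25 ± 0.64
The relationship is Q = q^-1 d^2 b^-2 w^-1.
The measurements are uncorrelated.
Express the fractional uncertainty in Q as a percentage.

Each factor contributes (exponent × relative error)² to (δQ/Q)²:
  (-1·δq/q)² = (-1×0.0791)² = 0.00626;  (2·δd/d)² = (2×0.0237)² = 0.00224;  (-2·δb/b)² = (-2×0.00464)² = 8.62e-05;  (-1·δw/w)² = (-1×0.0692)² = 0.00479
δQ/Q = √(0.0134) = 0.116

11.6%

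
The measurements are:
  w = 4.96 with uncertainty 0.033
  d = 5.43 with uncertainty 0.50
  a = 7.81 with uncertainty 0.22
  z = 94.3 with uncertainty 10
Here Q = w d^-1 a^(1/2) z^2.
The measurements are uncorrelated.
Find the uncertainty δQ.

5260

For a monomial Q ∝ w, d^-1, a^(1/2), z^2, fractional errors add in quadrature:
  (1·δw/w)² = (1×0.00665)² = 4.43e-05;  (-1·δd/d)² = (-1×0.0921)² = 0.00848;  (½·δa/a)² = (0.5×0.0282)² = 0.000198;  (2·δz/z)² = (2×0.106)² = 0.0450
δQ/Q = √(0.0537) = 0.232
Q = 22700, so δQ = 0.232 × 22700 = 5260.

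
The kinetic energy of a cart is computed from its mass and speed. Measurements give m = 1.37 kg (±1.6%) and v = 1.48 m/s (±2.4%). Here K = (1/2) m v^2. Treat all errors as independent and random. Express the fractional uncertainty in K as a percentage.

Since K is a product/quotient, work with relative uncertainties:
  (1·δm/m)² = (1×0.0160)² = 0.000256;  (2·δv/v)² = (2×0.0240)² = 0.00230
δK/K = √(0.00256) = 0.0506

5.06%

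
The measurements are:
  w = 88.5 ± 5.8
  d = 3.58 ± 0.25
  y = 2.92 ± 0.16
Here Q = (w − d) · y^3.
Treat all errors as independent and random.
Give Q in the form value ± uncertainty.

Let u = w − d = 84.9. δu = √(δw² + δd²) = √(33.6 + 0.0625) = 5.81, so δu/u = 0.0684.
Q is then a monomial in u, y:
δQ/Q = √((δu/u)² + (3·δy/y)²) = √(0.00467 + 0.0270) = 0.178
Q = 2110, so δQ = 0.178 × 2110 = 376.

2110 ± 376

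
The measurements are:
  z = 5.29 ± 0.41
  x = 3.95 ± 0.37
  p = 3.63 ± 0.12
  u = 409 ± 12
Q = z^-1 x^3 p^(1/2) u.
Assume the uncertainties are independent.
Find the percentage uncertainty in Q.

Products/powers → add relative errors in quadrature, weighted by exponent:
  (-1·δz/z)² = (-1×0.0775)² = 0.00601;  (3·δx/x)² = (3×0.0937)² = 0.0790;  (½·δp/p)² = (0.5×0.0331)² = 0.000273;  (1·δu/u)² = (1×0.0293)² = 0.000861
δQ/Q = √(0.0861) = 0.293

29.3%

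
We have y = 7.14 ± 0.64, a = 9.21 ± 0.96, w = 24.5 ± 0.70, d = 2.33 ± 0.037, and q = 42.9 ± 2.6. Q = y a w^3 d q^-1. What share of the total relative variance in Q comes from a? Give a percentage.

(δQ/Q)² = (1·δy/y)² + (1·δa/a)² + (3·δw/w)² + (1·δd/d)² + (-1·δq/q)²
  y term: (1×0.0896)² = 0.00803
  a term: (1×0.104)² = 0.0109
  w term: (3×0.0286)² = 0.00735
  d term: (1×0.0159)² = 0.000252
  q term: (-1×0.0606)² = 0.00367
Total = 0.0302. Share from a = 0.0109/0.0302 = 0.360.

36.0%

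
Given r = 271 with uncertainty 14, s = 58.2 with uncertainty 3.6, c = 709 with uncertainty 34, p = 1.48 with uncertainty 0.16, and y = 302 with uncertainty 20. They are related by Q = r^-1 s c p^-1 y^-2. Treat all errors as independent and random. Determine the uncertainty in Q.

0.000220

Products/powers → add relative errors in quadrature, weighted by exponent:
  (-1·δr/r)² = (-1×0.0517)² = 0.00267;  (1·δs/s)² = (1×0.0619)² = 0.00383;  (1·δc/c)² = (1×0.0480)² = 0.00230;  (-1·δp/p)² = (-1×0.108)² = 0.0117;  (-2·δy/y)² = (-2×0.0662)² = 0.0175
δQ/Q = √(0.0380) = 0.195
Q = 0.00113, so δQ = 0.195 × 0.00113 = 0.000220.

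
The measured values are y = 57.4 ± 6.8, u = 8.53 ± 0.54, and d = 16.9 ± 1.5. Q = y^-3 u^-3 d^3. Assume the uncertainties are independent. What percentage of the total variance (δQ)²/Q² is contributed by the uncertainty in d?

30.4%

(δQ/Q)² = (-3·δy/y)² + (-3·δu/u)² + (3·δd/d)²
  y term: (-3×0.118)² = 0.126
  u term: (-3×0.0633)² = 0.0361
  d term: (3×0.0888)² = 0.0709
Total = 0.233. Share from d = 0.0709/0.233 = 0.304.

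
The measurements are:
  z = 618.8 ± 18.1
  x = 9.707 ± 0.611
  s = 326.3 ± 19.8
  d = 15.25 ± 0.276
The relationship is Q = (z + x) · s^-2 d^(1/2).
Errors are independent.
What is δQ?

Let u = z + x = 628.5. δu = √(δz² + δx²) = √(328 + 0.373) = 18.1, so δu/u = 0.0288.
Q is then a monomial in u, s, d:
δQ/Q = √((δu/u)² + (-2·δs/s)² + (½·δd/d)²) = √(0.000830 + 0.0147 + 8.19e-05) = 0.125
Q = 0.02305, so δQ = 0.125 × 0.02305 = 0.00288.

0.00288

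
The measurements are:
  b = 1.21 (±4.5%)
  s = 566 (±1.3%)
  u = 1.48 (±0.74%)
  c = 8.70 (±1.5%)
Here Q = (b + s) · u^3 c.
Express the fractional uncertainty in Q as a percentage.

Let w = b + s = 567. δw = √(δb² + δs²) = √(0.00296 + 54.1) = 7.36, so δw/w = 0.0130.
Q is then a monomial in w, u, c:
δQ/Q = √((δw/w)² + (3·δu/u)² + (1·δc/c)²) = √(0.000168 + 0.000493 + 0.000225) = 0.0298

2.98%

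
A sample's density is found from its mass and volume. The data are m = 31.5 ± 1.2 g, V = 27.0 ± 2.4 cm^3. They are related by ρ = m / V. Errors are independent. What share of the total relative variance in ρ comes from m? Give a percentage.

(δρ/ρ)² = (1·δm/m)² + (-1·δV/V)²
  m term: (1×0.0381)² = 0.00145
  V term: (-1×0.0889)² = 0.00790
Total = 0.00935. Share from m = 0.00145/0.00935 = 0.155.

15.5%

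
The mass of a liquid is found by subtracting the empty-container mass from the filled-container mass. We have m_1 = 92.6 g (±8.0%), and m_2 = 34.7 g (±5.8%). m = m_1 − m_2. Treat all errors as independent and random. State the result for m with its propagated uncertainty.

57.9 ± 7.68 g

For a sum/difference, combine absolute errors in quadrature:
  (δm_1)² = 54.9;  (δm_2)² = 4.05
δm = √(58.9) = 7.68 g
m = 57.9 g.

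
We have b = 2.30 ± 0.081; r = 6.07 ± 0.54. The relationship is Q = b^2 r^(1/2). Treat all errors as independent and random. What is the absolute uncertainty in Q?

Q is a product of powers, so relative uncertainties combine in quadrature:
  (2·δb/b)² = (2×0.0352)² = 0.00496;  (½·δr/r)² = (0.5×0.0890)² = 0.00198
δQ/Q = √(0.00694) = 0.0833
Q = 13.0, so δQ = 0.0833 × 13.0 = 1.09.

1.09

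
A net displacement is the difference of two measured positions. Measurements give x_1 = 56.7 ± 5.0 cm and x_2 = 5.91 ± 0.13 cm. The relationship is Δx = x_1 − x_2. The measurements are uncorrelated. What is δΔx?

Δx is a linear combination, so absolute uncertainties add in quadrature:
  (δx_1)² = 25.0;  (δx_2)² = 0.0169
δΔx = √(25.0) = 5.00 cm

5.00 cm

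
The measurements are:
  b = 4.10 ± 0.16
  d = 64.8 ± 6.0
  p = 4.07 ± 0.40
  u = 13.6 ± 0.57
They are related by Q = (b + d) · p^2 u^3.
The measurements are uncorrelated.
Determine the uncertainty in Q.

7.15e+05

Let w = b + d = 68.9. δw = √(δb² + δd²) = √(0.0256 + 36.0) = 6.00, so δw/w = 0.0871.
Q is then a monomial in w, p, u:
δQ/Q = √((δw/w)² + (2·δp/p)² + (3·δu/u)²) = √(0.00759 + 0.0386 + 0.0158) = 0.249
Q = 2.87e+06, so δQ = 0.249 × 2.87e+06 = 7.15e+05.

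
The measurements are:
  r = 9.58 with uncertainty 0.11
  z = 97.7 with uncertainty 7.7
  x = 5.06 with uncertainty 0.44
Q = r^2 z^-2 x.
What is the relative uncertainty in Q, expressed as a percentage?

Relative error in a monomial: (δQ/Q)² = Σ (nᵢ · δxᵢ/xᵢ)².
  (2·δr/r)² = (2×0.0115)² = 0.000527;  (-2·δz/z)² = (-2×0.0788)² = 0.0248;  (1·δx/x)² = (1×0.0870)² = 0.00756
δQ/Q = √(0.0329) = 0.181

18.1%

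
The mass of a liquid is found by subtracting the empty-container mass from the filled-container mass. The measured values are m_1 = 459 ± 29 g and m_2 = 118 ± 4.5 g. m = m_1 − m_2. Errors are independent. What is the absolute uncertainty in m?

For a sum/difference, combine absolute errors in quadrature:
  (δm_1)² = 841;  (δm_2)² = 20.2
δm = √(861) = 29.3 g

29.3 g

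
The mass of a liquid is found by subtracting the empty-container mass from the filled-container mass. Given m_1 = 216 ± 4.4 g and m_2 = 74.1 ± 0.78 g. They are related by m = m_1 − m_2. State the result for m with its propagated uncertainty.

Sums and differences: (δm)² = Σ (cᵢ δxᵢ)².
  (δm_1)² = 19.4;  (δm_2)² = 0.608
δm = √(20.0) = 4.47 g
m = 142 g.

142 ± 4.47 g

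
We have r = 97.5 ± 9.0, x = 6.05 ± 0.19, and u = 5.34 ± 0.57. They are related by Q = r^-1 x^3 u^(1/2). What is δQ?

0.747

Each factor contributes (exponent × relative error)² to (δQ/Q)²:
  (-1·δr/r)² = (-1×0.0923)² = 0.00852;  (3·δx/x)² = (3×0.0314)² = 0.00888;  (½·δu/u)² = (0.5×0.107)² = 0.00285
δQ/Q = √(0.0202) = 0.142
Q = 5.25, so δQ = 0.142 × 5.25 = 0.747.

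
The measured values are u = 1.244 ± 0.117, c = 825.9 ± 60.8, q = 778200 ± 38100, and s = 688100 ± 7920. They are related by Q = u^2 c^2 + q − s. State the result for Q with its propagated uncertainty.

(1.146 ± 0.255) × 10^6

Let p = u^2·c^2 = 1.056e+06. δp/p = √((2·δu/u)² + (2·δc/c)²) = √(0.0354 + 0.0217) = 0.239, so δp = 2.52e+05.
Q = p + q − s: δQ = √(δp² + δq² + δs²) = √(6.36e+10 + 1.45e+09 + 6.27e+07) = 2.55e+05
Q = 1.146e+06.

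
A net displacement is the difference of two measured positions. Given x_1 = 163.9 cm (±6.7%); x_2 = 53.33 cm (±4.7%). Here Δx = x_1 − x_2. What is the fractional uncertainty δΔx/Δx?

0.102

Δx is a linear combination, so absolute uncertainties add in quadrature:
  (δx_1)² = 121;  (δx_2)² = 6.28
δΔx = √(127) = 11.3 cm
Δx = 110.6 cm, so δΔx/Δx = 11.3/110.6 = 0.102.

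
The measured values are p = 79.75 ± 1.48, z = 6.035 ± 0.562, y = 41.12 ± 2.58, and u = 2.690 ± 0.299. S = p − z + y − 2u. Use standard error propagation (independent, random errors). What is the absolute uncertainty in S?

For a sum/difference, combine absolute errors in quadrature:
  (δp)² = 2.19;  (δz)² = 0.316;  (δy)² = 6.66;  (2·δu)² = 0.358
δS = √(9.52) = 3.09

3.09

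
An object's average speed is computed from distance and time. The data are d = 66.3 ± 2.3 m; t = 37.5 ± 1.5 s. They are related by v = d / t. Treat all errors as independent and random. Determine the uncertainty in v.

Since v is a product/quotient, work with relative uncertainties:
  (1·δd/d)² = (1×0.0347)² = 0.00120;  (-1·δt/t)² = (-1×0.0400)² = 0.00160
δv/v = √(0.00280) = 0.0529
v = 1.77 m/s, so δv = 0.0529 × 1.77 = 0.0936 m/s.

0.0936 m/s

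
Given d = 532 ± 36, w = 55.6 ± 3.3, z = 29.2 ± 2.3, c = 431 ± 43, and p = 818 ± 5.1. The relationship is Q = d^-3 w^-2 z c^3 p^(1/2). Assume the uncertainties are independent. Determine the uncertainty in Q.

0.0558

Relative error in a monomial: (δQ/Q)² = Σ (nᵢ · δxᵢ/xᵢ)².
  (-3·δd/d)² = (-3×0.0677)² = 0.0412;  (-2·δw/w)² = (-2×0.0594)² = 0.0141;  (1·δz/z)² = (1×0.0788)² = 0.00620;  (3·δc/c)² = (3×0.0998)² = 0.0896;  (½·δp/p)² = (0.5×0.00623)² = 9.72e-06
δQ/Q = √(0.151) = 0.389
Q = 0.144, so δQ = 0.389 × 0.144 = 0.0558.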